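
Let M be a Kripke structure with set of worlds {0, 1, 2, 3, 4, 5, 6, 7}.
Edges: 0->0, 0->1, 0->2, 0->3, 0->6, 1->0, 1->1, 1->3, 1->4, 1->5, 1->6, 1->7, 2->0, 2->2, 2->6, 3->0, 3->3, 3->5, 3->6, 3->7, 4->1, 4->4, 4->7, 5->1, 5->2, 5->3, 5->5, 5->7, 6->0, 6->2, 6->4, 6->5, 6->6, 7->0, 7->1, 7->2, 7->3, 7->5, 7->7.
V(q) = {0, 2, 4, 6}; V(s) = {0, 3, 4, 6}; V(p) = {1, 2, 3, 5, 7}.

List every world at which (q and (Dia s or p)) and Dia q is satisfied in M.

Let φ = (q and (Dia s or p)) and Dia q. Evaluate φ at each world:
  0 (successors {0, 1, 2, 3, 6}): φ is true.
  1 (successors {0, 1, 3, 4, 5, 6, 7}): φ is false.
  2 (successors {0, 2, 6}): φ is true.
  3 (successors {0, 3, 5, 6, 7}): φ is false.
  4 (successors {1, 4, 7}): φ is true.
  5 (successors {1, 2, 3, 5, 7}): φ is false.
  6 (successors {0, 2, 4, 5, 6}): φ is true.
  7 (successors {0, 1, 2, 3, 5, 7}): φ is false.
For instance, at 1:
  At 1: q and (Dia s or p) is false, Dia q is true, so (q and (Dia s or p)) and Dia q is false.
    At 1: q is false, Dia s or p is true, so q and (Dia s or p) is false.
      At 1: Dia s is true, p is true, so Dia s or p is true.
    At 1: Dia q requires q at some successor in {0, 1, 3, 4, 5, 6, 7}.
      q holds at 0, so Dia q is true at 1.
Satisfying worlds: {0, 2, 4, 6}

0, 2, 4, 6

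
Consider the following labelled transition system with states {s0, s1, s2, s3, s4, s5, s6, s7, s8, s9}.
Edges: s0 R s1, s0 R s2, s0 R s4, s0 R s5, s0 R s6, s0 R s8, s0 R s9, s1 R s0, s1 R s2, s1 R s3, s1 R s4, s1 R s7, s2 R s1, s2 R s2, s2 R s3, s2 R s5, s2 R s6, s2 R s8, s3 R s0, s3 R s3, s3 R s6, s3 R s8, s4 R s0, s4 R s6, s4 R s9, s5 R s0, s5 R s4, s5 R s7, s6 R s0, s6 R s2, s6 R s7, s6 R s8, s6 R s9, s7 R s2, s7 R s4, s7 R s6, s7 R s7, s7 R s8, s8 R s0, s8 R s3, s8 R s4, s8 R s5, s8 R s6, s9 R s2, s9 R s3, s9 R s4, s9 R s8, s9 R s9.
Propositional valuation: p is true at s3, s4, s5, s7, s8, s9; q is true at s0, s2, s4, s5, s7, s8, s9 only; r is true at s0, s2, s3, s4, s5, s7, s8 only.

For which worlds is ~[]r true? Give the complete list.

Let φ = ~[]r. Evaluate φ at each world:
  s0 (successors {s1, s2, s4, s5, s6, s8, s9}): φ is true.
  s1 (successors {s0, s2, s3, s4, s7}): φ is false.
  s2 (successors {s1, s2, s3, s5, s6, s8}): φ is true.
  s3 (successors {s0, s3, s6, s8}): φ is true.
  s4 (successors {s0, s6, s9}): φ is true.
  s5 (successors {s0, s4, s7}): φ is false.
  s6 (successors {s0, s2, s7, s8, s9}): φ is true.
  s7 (successors {s2, s4, s6, s7, s8}): φ is true.
  s8 (successors {s0, s3, s4, s5, s6}): φ is true.
  s9 (successors {s2, s3, s4, s8, s9}): φ is true.
For instance, at s2:
  At s2: []r is false, so ~[]r is true.
    At s2: []r requires r at every successor {s1, s2, s3, s5, s6, s8}.
      r fails at s1, so []r is false at s2.
Satisfying worlds: {s0, s2, s3, s4, s6, s7, s8, s9}

s0, s2, s3, s4, s6, s7, s8, s9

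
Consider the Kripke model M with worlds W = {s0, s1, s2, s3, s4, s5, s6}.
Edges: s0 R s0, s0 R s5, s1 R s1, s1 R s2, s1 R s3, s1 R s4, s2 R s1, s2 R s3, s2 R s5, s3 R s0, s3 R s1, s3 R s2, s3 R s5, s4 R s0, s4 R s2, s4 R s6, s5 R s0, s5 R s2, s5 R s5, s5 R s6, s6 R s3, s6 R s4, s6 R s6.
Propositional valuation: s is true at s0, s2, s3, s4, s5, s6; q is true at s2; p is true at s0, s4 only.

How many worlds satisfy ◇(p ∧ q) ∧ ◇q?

Let φ = ◇(p ∧ q) ∧ ◇q. Evaluate φ at each world:
  s0 (successors {s0, s5}): φ is false.
  s1 (successors {s1, s2, s3, s4}): φ is false.
  s2 (successors {s1, s3, s5}): φ is false.
  s3 (successors {s0, s1, s2, s5}): φ is false.
  s4 (successors {s0, s2, s6}): φ is false.
  s5 (successors {s0, s2, s5, s6}): φ is false.
  s6 (successors {s3, s4, s6}): φ is false.
For instance, at s2:
  At s2: ◇(p ∧ q) is false, ◇q is false, so ◇(p ∧ q) ∧ ◇q is false.
    At s2: ◇(p ∧ q) requires p ∧ q at some successor in {s1, s3, s5}.
      At s1: p ∧ q is false.
      At s3: p ∧ q is false.
      At s5: p ∧ q is false.
    So ◇(p ∧ q) is false at s2.
    At s2: ◇q requires q at some successor in {s1, s3, s5}.
      At s1: q is false.
      At s3: q is false.
      At s5: q is false.
    So ◇q is false at s2.
Satisfying worlds: none.

0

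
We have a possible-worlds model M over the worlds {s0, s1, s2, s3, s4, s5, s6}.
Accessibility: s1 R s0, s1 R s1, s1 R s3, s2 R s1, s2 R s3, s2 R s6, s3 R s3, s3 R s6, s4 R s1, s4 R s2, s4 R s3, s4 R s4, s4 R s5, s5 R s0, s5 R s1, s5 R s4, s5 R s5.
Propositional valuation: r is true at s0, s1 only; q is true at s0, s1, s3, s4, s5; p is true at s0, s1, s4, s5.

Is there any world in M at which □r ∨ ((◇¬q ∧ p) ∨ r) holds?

Yes

Recall that □ψ holds at a world iff ψ holds at every accessible world, and ◇ψ holds iff ψ holds at some accessible world.
Let φ = □r ∨ ((◇¬q ∧ p) ∨ r). Evaluate φ at each world:
  s0 (successors ∅): φ is true.
  s1 (successors {s0, s1, s3}): φ is true.
  s2 (successors {s1, s3, s6}): φ is false.
  s3 (successors {s3, s6}): φ is false.
  s4 (successors {s1, s2, s3, s4, s5}): φ is true.
  s5 (successors {s0, s1, s4, s5}): φ is false.
  s6 (successors ∅): φ is true.
Detail at s0 (witness):
  At s0: □r is true, (◇¬q ∧ p) ∨ r is true, so □r ∨ ((◇¬q ∧ p) ∨ r) is true.
    At s0: no accessible worlds, so □r holds vacuously.
    At s0: ◇¬q ∧ p is false, r is true, so (◇¬q ∧ p) ∨ r is true.
      At s0: ◇¬q is false, p is true, so ◇¬q ∧ p is false.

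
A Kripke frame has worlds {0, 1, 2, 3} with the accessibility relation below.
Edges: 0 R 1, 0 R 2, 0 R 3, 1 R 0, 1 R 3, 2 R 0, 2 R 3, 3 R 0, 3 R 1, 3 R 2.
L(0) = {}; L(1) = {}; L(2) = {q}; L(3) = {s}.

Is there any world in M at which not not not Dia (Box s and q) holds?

Let φ = not not not Dia (Box s and q). Evaluate φ at each world:
  0 (successors {1, 2, 3}): φ is true.
  1 (successors {0, 3}): φ is true.
  2 (successors {0, 3}): φ is true.
  3 (successors {0, 1, 2}): φ is true.
Detail at 0 (witness):
  At 0: not not Dia (Box s and q) is false, so not not not Dia (Box s and q) is true.
    At 0: not Dia (Box s and q) is true, so not not Dia (Box s and q) is false.
      At 0: Dia (Box s and q) is false, so not Dia (Box s and q) is true.

Yes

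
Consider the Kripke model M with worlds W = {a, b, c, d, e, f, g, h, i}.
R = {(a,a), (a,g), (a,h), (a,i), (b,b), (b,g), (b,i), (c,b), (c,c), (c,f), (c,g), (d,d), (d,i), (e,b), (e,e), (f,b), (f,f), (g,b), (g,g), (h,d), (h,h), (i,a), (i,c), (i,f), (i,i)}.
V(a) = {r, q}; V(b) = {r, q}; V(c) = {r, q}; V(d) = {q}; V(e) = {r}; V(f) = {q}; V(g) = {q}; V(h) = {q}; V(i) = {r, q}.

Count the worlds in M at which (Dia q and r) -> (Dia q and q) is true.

Let φ = (Dia q and r) -> (Dia q and q). Evaluate φ at each world:
  a (successors {a, g, h, i}): φ is true.
  b (successors {b, g, i}): φ is true.
  c (successors {b, c, f, g}): φ is true.
  d (successors {d, i}): φ is true.
  e (successors {b, e}): φ is false.
  f (successors {b, f}): φ is true.
  g (successors {b, g}): φ is true.
  h (successors {d, h}): φ is true.
  i (successors {a, c, f, i}): φ is true.
For instance, at d:
  At d: Dia q and r is false, Dia q and q is true, so (Dia q and r) -> (Dia q and q) is true.
    At d: Dia q is true, r is false, so Dia q and r is false.
      At d: Dia q requires q at some successor in {d, i}.
        q holds at d, so Dia q is true at d.
    At d: Dia q is true, q is true, so Dia q and q is true.
      At d: Dia q requires q at some successor in {d, i}.
        q holds at d, so Dia q is true at d.
Satisfying worlds: {a, b, c, d, f, g, h, i}

8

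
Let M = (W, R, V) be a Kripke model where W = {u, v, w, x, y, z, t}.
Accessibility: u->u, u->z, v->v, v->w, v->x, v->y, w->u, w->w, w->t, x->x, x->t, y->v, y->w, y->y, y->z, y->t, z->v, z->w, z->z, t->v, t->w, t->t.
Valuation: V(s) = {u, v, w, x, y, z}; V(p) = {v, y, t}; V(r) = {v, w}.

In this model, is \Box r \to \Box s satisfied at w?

At w: \Box r is false, \Box s is false, so \Box r \to \Box s is true.
  At w: \Box r requires r at every successor {u, w, t}.
    r fails at u, so \Box r is false at w.
  At w: \Box s requires s at every successor {u, w, t}.
    s fails at t, so \Box s is false at w.

Yes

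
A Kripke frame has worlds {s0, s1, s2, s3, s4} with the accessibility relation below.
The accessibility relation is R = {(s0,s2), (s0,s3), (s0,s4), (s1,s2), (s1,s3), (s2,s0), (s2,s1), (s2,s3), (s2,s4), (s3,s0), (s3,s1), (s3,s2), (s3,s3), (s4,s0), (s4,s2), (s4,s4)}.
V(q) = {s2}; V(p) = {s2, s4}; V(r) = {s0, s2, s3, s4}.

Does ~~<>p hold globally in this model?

Recall that <>ψ holds at a world iff ψ holds at some accessible world.
Let φ = ~~<>p. Evaluate φ at each world:
  s0 (successors {s2, s3, s4}): φ is true.
  s1 (successors {s2, s3}): φ is true.
  s2 (successors {s0, s1, s3, s4}): φ is true.
  s3 (successors {s0, s1, s2, s3}): φ is true.
  s4 (successors {s0, s2, s4}): φ is true.
For instance, at s2:
  At s2: ~<>p is false, so ~~<>p is true.
    At s2: <>p is true, so ~<>p is false.
      At s2: <>p requires p at some successor in {s0, s1, s3, s4}.
        p holds at s4, so <>p is true at s2.

Yes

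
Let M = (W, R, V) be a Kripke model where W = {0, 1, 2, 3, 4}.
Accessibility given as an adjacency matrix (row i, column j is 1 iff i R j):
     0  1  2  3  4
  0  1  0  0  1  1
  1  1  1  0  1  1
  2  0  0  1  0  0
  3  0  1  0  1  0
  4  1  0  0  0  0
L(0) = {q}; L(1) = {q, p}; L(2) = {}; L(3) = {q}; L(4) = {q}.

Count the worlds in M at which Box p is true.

0

Recall that Box ψ holds at a world iff ψ holds at every accessible world, and Dia ψ holds iff ψ holds at some accessible world.
Let φ = Box p. Evaluate φ at each world:
  0 (successors {0, 3, 4}): φ is false.
  1 (successors {0, 1, 3, 4}): φ is false.
  2 (successors {2}): φ is false.
  3 (successors {1, 3}): φ is false.
  4 (successors {0}): φ is false.
For instance, at 2:
  At 2: Box p requires p at every successor {2}.
    p fails at 2, so Box p is false at 2.
Satisfying worlds: none.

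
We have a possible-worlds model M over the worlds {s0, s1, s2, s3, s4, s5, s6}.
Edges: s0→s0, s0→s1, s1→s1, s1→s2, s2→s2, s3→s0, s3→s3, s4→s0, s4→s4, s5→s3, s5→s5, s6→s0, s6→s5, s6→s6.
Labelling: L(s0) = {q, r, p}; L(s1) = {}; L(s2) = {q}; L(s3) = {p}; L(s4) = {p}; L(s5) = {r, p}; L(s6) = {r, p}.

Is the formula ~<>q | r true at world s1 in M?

No

At s1: ~<>q is false, r is false, so ~<>q | r is false.
  At s1: <>q is true, so ~<>q is false.
    At s1: <>q requires q at some successor in {s1, s2}.
      q holds at s2, so <>q is true at s1.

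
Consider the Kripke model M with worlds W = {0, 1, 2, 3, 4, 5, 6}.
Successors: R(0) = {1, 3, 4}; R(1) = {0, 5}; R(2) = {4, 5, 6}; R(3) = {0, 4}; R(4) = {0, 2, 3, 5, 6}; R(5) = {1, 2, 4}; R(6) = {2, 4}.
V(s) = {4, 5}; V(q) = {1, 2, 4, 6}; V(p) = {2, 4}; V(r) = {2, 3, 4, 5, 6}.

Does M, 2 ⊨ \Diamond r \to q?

At 2: \Diamond r is true, q is true, so \Diamond r \to q is true.
  At 2: \Diamond r requires r at some successor in {4, 5, 6}.
    r holds at 4, so \Diamond r is true at 2.

Yes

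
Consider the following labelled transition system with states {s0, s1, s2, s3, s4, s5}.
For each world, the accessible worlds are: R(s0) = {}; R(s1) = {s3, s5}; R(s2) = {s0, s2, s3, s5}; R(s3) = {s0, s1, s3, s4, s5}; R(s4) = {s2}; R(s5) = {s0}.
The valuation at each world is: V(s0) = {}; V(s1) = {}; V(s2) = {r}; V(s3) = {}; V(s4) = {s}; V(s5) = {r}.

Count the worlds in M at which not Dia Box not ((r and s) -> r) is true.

Let φ = not Dia Box not ((r and s) -> r). Evaluate φ at each world:
  s0 (successors ∅): φ is true.
  s1 (successors {s3, s5}): φ is true.
  s2 (successors {s0, s2, s3, s5}): φ is false.
  s3 (successors {s0, s1, s3, s4, s5}): φ is false.
  s4 (successors {s2}): φ is true.
  s5 (successors {s0}): φ is false.
For instance, at s1:
  At s1: Dia Box not ((r and s) -> r) is false, so not Dia Box not ((r and s) -> r) is true.
    At s1: Dia Box not ((r and s) -> r) requires Box not ((r and s) -> r) at some successor in {s3, s5}.
      At s3: Box not ((r and s) -> r) is false.
      At s5: Box not ((r and s) -> r) is false.
    So Dia Box not ((r and s) -> r) is false at s1.
Satisfying worlds: {s0, s1, s4}

3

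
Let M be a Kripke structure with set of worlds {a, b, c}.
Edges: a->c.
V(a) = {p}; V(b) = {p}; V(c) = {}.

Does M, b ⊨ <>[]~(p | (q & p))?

No

At b: no accessible worlds, so <>[]~(p | (q & p)) is false.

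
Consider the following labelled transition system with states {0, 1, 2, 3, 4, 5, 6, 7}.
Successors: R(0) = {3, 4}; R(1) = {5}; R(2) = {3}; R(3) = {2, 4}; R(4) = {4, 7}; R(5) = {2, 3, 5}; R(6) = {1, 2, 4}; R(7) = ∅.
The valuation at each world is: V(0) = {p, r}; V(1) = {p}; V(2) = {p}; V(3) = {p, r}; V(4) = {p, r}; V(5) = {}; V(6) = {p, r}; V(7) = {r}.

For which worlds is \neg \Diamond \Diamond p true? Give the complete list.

7

Let φ = \neg \Diamond \Diamond p. Evaluate φ at each world:
  0 (successors {3, 4}): φ is false.
  1 (successors {5}): φ is false.
  2 (successors {3}): φ is false.
  3 (successors {2, 4}): φ is false.
  4 (successors {4, 7}): φ is false.
  5 (successors {2, 3, 5}): φ is false.
  6 (successors {1, 2, 4}): φ is false.
  7 (successors ∅): φ is true.
For instance, at 1:
  At 1: \Diamond \Diamond p is true, so \neg \Diamond \Diamond p is false.
    At 1: \Diamond \Diamond p requires \Diamond p at some successor in {5}.
      \Diamond p holds at 5, so \Diamond \Diamond p is true at 1.
Satisfying worlds: {7}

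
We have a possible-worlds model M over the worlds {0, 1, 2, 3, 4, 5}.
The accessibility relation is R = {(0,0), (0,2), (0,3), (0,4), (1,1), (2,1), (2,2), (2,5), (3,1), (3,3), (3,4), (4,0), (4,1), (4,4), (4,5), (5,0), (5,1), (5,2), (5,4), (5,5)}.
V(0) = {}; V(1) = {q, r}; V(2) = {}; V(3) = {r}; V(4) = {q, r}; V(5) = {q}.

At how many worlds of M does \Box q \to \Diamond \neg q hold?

Recall that \Box ψ holds at a world iff ψ holds at every accessible world, and \Diamond ψ holds iff ψ holds at some accessible world.
Let φ = \Box q \to \Diamond \neg q. Evaluate φ at each world:
  0 (successors {0, 2, 3, 4}): φ is true.
  1 (successors {1}): φ is false.
  2 (successors {1, 2, 5}): φ is true.
  3 (successors {1, 3, 4}): φ is true.
  4 (successors {0, 1, 4, 5}): φ is true.
  5 (successors {0, 1, 2, 4, 5}): φ is true.
For instance, at 5:
  At 5: \Box q is false, \Diamond \neg q is true, so \Box q \to \Diamond \neg q is true.
    At 5: \Box q requires q at every successor {0, 1, 2, 4, 5}.
      q fails at 0, so \Box q is false at 5.
    At 5: \Diamond \neg q requires \neg q at some successor in {0, 1, 2, 4, 5}.
      \neg q holds at 0, so \Diamond \neg q is true at 5.
Satisfying worlds: {0, 2, 3, 4, 5}

5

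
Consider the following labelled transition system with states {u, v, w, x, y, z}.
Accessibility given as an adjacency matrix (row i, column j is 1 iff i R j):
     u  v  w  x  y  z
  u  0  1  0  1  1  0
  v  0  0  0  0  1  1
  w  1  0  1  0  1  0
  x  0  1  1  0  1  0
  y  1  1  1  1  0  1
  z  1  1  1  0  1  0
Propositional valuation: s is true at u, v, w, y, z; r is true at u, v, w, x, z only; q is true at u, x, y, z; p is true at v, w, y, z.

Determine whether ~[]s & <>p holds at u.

Yes

Recall that []ψ holds at a world iff ψ holds at every accessible world, and <>ψ holds iff ψ holds at some accessible world.
At u: ~[]s is true, <>p is true, so ~[]s & <>p is true.
  At u: []s is false, so ~[]s is true.
    At u: []s requires s at every successor {v, x, y}.
      s fails at x, so []s is false at u.
  At u: <>p requires p at some successor in {v, x, y}.
    p holds at v, so <>p is true at u.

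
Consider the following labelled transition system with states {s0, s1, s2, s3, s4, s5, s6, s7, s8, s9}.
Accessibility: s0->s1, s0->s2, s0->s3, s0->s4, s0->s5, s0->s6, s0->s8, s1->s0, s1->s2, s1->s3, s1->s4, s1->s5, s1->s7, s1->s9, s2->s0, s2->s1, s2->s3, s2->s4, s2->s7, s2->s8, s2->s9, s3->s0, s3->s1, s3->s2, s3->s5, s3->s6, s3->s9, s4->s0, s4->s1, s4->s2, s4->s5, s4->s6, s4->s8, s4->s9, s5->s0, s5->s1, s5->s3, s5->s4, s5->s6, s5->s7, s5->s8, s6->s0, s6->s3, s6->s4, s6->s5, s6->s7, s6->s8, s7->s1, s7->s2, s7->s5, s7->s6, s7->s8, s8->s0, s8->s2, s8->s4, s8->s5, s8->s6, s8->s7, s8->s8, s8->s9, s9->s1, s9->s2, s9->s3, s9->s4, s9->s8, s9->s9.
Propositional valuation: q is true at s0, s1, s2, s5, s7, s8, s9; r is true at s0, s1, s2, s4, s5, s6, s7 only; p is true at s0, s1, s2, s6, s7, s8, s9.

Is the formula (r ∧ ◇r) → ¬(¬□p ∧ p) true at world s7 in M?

No

At s7: r ∧ ◇r is true, ¬(¬□p ∧ p) is false, so (r ∧ ◇r) → ¬(¬□p ∧ p) is false.
  At s7: r is true, ◇r is true, so r ∧ ◇r is true.
    At s7: ◇r requires r at some successor in {s1, s2, s5, s6, s8}.
      r holds at s1, so ◇r is true at s7.
  At s7: ¬□p ∧ p is true, so ¬(¬□p ∧ p) is false.
    At s7: ¬□p is true, p is true, so ¬□p ∧ p is true.
      At s7: □p is false, so ¬□p is true.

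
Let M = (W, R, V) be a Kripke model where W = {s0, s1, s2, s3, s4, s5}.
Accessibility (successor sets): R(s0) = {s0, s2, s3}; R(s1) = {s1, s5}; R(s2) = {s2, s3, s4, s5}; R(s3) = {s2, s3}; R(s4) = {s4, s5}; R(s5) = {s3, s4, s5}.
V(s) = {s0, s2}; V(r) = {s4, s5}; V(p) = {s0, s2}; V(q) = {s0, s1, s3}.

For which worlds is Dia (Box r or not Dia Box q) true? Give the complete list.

s0, s1, s2, s3, s4, s5

Let φ = Dia (Box r or not Dia Box q). Evaluate φ at each world:
  s0 (successors {s0, s2, s3}): φ is true.
  s1 (successors {s1, s5}): φ is true.
  s2 (successors {s2, s3, s4, s5}): φ is true.
  s3 (successors {s2, s3}): φ is true.
  s4 (successors {s4, s5}): φ is true.
  s5 (successors {s3, s4, s5}): φ is true.
For instance, at s4:
  At s4: Dia (Box r or not Dia Box q) requires Box r or not Dia Box q at some successor in {s4, s5}.
    Box r or not Dia Box q holds at s4, so Dia (Box r or not Dia Box q) is true at s4.
      At s4: Box r is true, not Dia Box q is true, so Box r or not Dia Box q is true.
Satisfying worlds: {s0, s1, s2, s3, s4, s5}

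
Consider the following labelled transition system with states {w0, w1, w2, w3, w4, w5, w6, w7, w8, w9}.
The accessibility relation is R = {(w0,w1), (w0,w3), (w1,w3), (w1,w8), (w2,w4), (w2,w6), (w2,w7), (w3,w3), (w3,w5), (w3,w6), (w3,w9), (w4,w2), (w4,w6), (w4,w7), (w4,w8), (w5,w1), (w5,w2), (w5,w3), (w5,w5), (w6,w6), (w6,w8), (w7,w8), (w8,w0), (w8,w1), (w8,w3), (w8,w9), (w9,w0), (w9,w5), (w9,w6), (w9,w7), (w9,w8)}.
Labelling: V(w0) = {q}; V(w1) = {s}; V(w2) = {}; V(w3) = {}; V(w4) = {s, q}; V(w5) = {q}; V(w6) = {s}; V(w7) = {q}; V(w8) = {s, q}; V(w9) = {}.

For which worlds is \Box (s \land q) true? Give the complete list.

Let φ = \Box (s \land q). Evaluate φ at each world:
  w0 (successors {w1, w3}): φ is false.
  w1 (successors {w3, w8}): φ is false.
  w2 (successors {w4, w6, w7}): φ is false.
  w3 (successors {w3, w5, w6, w9}): φ is false.
  w4 (successors {w2, w6, w7, w8}): φ is false.
  w5 (successors {w1, w2, w3, w5}): φ is false.
  w6 (successors {w6, w8}): φ is false.
  w7 (successors {w8}): φ is true.
  w8 (successors {w0, w1, w3, w9}): φ is false.
  w9 (successors {w0, w5, w6, w7, w8}): φ is false.
For instance, at w5:
  At w5: \Box (s \land q) requires s \land q at every successor {w1, w2, w3, w5}.
    s \land q fails at w1, so \Box (s \land q) is false at w5.
Satisfying worlds: {w7}

w7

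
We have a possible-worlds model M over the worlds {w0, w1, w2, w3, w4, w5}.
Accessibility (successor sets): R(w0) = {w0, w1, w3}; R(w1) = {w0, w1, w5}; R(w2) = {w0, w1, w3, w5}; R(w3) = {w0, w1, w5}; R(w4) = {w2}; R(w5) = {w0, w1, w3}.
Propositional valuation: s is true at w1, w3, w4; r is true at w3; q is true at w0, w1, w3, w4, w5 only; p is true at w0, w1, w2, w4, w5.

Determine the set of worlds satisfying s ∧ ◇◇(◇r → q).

Let φ = s ∧ ◇◇(◇r → q). Evaluate φ at each world:
  w0 (successors {w0, w1, w3}): φ is false.
  w1 (successors {w0, w1, w5}): φ is true.
  w2 (successors {w0, w1, w3, w5}): φ is false.
  w3 (successors {w0, w1, w5}): φ is true.
  w4 (successors {w2}): φ is true.
  w5 (successors {w0, w1, w3}): φ is false.
For instance, at w0:
  At w0: s is false, ◇◇(◇r → q) is true, so s ∧ ◇◇(◇r → q) is false.
    At w0: ◇◇(◇r → q) requires ◇(◇r → q) at some successor in {w0, w1, w3}.
      ◇(◇r → q) holds at w0, so ◇◇(◇r → q) is true at w0.
Satisfying worlds: {w1, w3, w4}

w1, w3, w4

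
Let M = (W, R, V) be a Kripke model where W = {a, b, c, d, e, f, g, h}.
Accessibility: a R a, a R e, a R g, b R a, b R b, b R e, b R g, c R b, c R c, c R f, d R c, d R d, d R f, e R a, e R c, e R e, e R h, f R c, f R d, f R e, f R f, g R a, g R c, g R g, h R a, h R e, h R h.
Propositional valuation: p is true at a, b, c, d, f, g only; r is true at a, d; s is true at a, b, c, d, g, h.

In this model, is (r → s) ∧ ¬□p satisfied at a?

Yes

At a: r → s is true, ¬□p is true, so (r → s) ∧ ¬□p is true.
  At a: □p is false, so ¬□p is true.
    At a: □p requires p at every successor {a, e, g}.
      p fails at e, so □p is false at a.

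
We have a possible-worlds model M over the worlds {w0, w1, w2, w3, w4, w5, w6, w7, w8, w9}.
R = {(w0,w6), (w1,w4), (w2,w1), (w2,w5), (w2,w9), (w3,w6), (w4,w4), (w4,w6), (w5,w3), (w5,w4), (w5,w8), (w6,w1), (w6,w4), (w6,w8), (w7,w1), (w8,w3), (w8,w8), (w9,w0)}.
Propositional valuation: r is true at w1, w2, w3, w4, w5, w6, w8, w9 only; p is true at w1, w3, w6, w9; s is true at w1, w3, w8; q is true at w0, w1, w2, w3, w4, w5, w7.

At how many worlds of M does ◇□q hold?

Let φ = ◇□q. Evaluate φ at each world:
  w0 (successors {w6}): φ is false.
  w1 (successors {w4}): φ is false.
  w2 (successors {w1, w5, w9}): φ is true.
  w3 (successors {w6}): φ is false.
  w4 (successors {w4, w6}): φ is false.
  w5 (successors {w3, w4, w8}): φ is false.
  w6 (successors {w1, w4, w8}): φ is true.
  w7 (successors {w1}): φ is true.
  w8 (successors {w3, w8}): φ is false.
  w9 (successors {w0}): φ is false.
For instance, at w9:
  At w9: ◇□q requires □q at some successor in {w0}.
    At w0: □q is false.
  So ◇□q is false at w9.
Satisfying worlds: {w2, w6, w7}

3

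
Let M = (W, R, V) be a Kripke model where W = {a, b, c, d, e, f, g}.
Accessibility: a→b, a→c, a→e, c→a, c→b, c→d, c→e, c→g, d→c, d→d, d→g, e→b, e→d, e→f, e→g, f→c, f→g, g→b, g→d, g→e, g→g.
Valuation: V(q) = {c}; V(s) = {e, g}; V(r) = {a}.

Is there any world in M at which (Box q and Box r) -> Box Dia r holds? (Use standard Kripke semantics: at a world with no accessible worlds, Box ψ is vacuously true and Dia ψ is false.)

Let φ = (Box q and Box r) -> Box Dia r. Evaluate φ at each world:
  a (successors {b, c, e}): φ is true.
  b (successors ∅): φ is true.
  c (successors {a, b, d, e, g}): φ is true.
  d (successors {c, d, g}): φ is true.
  e (successors {b, d, f, g}): φ is true.
  f (successors {c, g}): φ is true.
  g (successors {b, d, e, g}): φ is true.
Detail at a (witness):
  At a: Box q and Box r is false, Box Dia r is false, so (Box q and Box r) -> Box Dia r is true.
    At a: Box q is false, Box r is false, so Box q and Box r is false.
      At a: Box q requires q at every successor {b, c, e}.
        q fails at b, so Box q is false at a.
      At a: Box r requires r at every successor {b, c, e}.
        r fails at b, so Box r is false at a.
    At a: Box Dia r requires Dia r at every successor {b, c, e}.
      Dia r fails at b, so Box Dia r is false at a.

Yes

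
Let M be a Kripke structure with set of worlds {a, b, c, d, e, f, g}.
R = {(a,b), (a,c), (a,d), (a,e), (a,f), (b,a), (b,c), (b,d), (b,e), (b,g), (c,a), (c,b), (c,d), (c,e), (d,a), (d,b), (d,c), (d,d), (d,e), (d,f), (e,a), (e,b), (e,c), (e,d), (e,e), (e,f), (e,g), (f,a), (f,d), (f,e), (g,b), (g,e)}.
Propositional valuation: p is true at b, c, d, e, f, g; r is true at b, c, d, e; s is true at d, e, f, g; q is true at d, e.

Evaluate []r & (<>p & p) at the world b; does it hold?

No

Recall that []ψ holds at a world iff ψ holds at every accessible world, and <>ψ holds iff ψ holds at some accessible world.
At b: []r is false, <>p & p is true, so []r & (<>p & p) is false.
  At b: []r requires r at every successor {a, c, d, e, g}.
    r fails at a, so []r is false at b.
  At b: <>p is true, p is true, so <>p & p is true.
    At b: <>p requires p at some successor in {a, c, d, e, g}.
      p holds at c, so <>p is true at b.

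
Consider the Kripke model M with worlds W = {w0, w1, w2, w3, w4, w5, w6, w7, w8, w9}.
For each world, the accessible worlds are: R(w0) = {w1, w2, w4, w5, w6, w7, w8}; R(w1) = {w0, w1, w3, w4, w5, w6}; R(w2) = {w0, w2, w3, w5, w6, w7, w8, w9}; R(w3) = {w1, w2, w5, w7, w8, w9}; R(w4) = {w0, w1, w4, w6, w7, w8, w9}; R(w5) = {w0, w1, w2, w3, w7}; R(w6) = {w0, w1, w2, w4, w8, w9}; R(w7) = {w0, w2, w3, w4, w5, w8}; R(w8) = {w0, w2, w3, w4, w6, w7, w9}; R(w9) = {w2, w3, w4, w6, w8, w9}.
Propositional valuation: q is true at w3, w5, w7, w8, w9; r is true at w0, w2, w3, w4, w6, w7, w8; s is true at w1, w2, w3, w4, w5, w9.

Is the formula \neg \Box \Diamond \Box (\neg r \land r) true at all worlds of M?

Yes

Let φ = \neg \Box \Diamond \Box (\neg r \land r). Evaluate φ at each world:
  w0 (successors {w1, w2, w4, w5, w6, w7, w8}): φ is true.
  w1 (successors {w0, w1, w3, w4, w5, w6}): φ is true.
  w2 (successors {w0, w2, w3, w5, w6, w7, w8, w9}): φ is true.
  w3 (successors {w1, w2, w5, w7, w8, w9}): φ is true.
  w4 (successors {w0, w1, w4, w6, w7, w8, w9}): φ is true.
  w5 (successors {w0, w1, w2, w3, w7}): φ is true.
  w6 (successors {w0, w1, w2, w4, w8, w9}): φ is true.
  w7 (successors {w0, w2, w3, w4, w5, w8}): φ is true.
  w8 (successors {w0, w2, w3, w4, w6, w7, w9}): φ is true.
  w9 (successors {w2, w3, w4, w6, w8, w9}): φ is true.
For instance, at w0:
  At w0: \Box \Diamond \Box (\neg r \land r) is false, so \neg \Box \Diamond \Box (\neg r \land r) is true.
    At w0: \Box \Diamond \Box (\neg r \land r) requires \Diamond \Box (\neg r \land r) at every successor {w1, w2, w4, w5, w6, w7, w8}.
      \Diamond \Box (\neg r \land r) fails at w1, so \Box \Diamond \Box (\neg r \land r) is false at w0.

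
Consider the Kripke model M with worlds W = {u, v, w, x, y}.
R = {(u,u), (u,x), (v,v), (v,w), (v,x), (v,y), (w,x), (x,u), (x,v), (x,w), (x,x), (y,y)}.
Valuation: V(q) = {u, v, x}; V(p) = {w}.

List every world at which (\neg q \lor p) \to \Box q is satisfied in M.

u, v, w, x

Recall that \Box ψ holds at a world iff ψ holds at every accessible world, and \Diamond ψ holds iff ψ holds at some accessible world.
Let φ = (\neg q \lor p) \to \Box q. Evaluate φ at each world:
  u (successors {u, x}): φ is true.
  v (successors {v, w, x, y}): φ is true.
  w (successors {x}): φ is true.
  x (successors {u, v, w, x}): φ is true.
  y (successors {y}): φ is false.
For instance, at x:
  At x: \neg q \lor p is false, \Box q is false, so (\neg q \lor p) \to \Box q is true.
    At x: \Box q requires q at every successor {u, v, w, x}.
      q fails at w, so \Box q is false at x.
Satisfying worlds: {u, v, w, x}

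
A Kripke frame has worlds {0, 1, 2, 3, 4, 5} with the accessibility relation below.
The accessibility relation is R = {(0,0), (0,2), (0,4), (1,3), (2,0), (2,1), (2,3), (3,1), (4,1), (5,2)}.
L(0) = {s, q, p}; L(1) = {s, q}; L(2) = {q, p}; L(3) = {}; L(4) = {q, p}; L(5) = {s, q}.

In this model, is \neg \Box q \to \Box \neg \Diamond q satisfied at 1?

No

At 1: \neg \Box q is true, \Box \neg \Diamond q is false, so \neg \Box q \to \Box \neg \Diamond q is false.
  At 1: \Box q is false, so \neg \Box q is true.
    At 1: \Box q requires q at every successor {3}.
      q fails at 3, so \Box q is false at 1.
  At 1: \Box \neg \Diamond q requires \neg \Diamond q at every successor {3}.
    \neg \Diamond q fails at 3, so \Box \neg \Diamond q is false at 1.
      At 3: \Diamond q is true, so \neg \Diamond q is false.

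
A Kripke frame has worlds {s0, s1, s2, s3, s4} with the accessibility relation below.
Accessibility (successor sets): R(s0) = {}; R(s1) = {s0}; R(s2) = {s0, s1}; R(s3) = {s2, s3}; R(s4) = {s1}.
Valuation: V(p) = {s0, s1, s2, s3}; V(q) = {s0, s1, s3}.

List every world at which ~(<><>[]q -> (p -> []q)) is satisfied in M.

Recall that []ψ holds at a world iff ψ holds at every accessible world, and <>ψ holds iff ψ holds at some accessible world.
Let φ = ~(<><>[]q -> (p -> []q)). Evaluate φ at each world:
  s0 (successors ∅): φ is false.
  s1 (successors {s0}): φ is false.
  s2 (successors {s0, s1}): φ is false.
  s3 (successors {s2, s3}): φ is true.
  s4 (successors {s1}): φ is false.
For instance, at s4:
  At s4: <><>[]q -> (p -> []q) is true, so ~(<><>[]q -> (p -> []q)) is false.
    At s4: <><>[]q is true, p -> []q is true, so <><>[]q -> (p -> []q) is true.
      At s4: <><>[]q requires <>[]q at some successor in {s1}.
        <>[]q holds at s1, so <><>[]q is true at s4.
      At s4: p is false, []q is true, so p -> []q is true.
Satisfying worlds: {s3}

s3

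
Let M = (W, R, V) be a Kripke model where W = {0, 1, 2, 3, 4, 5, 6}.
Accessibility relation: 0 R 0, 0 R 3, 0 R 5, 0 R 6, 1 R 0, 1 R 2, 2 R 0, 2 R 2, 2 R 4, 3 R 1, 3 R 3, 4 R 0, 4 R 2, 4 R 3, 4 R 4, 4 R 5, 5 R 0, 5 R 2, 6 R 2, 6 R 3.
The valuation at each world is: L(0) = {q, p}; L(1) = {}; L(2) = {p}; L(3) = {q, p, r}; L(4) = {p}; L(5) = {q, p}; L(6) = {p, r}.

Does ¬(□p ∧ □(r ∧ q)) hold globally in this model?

Let φ = ¬(□p ∧ □(r ∧ q)). Evaluate φ at each world:
  0 (successors {0, 3, 5, 6}): φ is true.
  1 (successors {0, 2}): φ is true.
  2 (successors {0, 2, 4}): φ is true.
  3 (successors {1, 3}): φ is true.
  4 (successors {0, 2, 3, 4, 5}): φ is true.
  5 (successors {0, 2}): φ is true.
  6 (successors {2, 3}): φ is true.
For instance, at 4:
  At 4: □p ∧ □(r ∧ q) is false, so ¬(□p ∧ □(r ∧ q)) is true.
    At 4: □p is true, □(r ∧ q) is false, so □p ∧ □(r ∧ q) is false.
      At 4: □p requires p at every successor {0, 2, 3, 4, 5}.
        At 0: p is true.
        At 2: p is true.
        At 3: p is true.
        At 4: p is true.
        At 5: p is true.
      So □p is true at 4.
      At 4: □(r ∧ q) requires r ∧ q at every successor {0, 2, 3, 4, 5}.
        r ∧ q fails at 0, so □(r ∧ q) is false at 4.

Yes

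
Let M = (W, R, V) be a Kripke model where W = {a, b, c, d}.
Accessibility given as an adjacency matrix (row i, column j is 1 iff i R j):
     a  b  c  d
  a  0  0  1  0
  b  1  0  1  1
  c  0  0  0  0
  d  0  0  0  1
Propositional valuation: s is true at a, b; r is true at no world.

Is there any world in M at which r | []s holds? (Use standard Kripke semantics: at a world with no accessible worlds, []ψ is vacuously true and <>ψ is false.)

Recall that []ψ holds at a world iff ψ holds at every accessible world, and <>ψ holds iff ψ holds at some accessible world.
Let φ = r | []s. Evaluate φ at each world:
  a (successors {c}): φ is false.
  b (successors {a, c, d}): φ is false.
  c (successors ∅): φ is true.
  d (successors {d}): φ is false.
Detail at c (witness):
  At c: r is false, []s is true, so r | []s is true.
    At c: no accessible worlds, so []s holds vacuously.

Yes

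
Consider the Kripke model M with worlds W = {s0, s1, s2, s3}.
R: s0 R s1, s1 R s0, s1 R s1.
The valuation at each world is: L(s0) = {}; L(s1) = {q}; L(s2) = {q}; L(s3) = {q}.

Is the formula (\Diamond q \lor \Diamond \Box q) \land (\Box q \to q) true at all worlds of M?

No

Recall that \Box ψ holds at a world iff ψ holds at every accessible world, and \Diamond ψ holds iff ψ holds at some accessible world.
Let φ = (\Diamond q \lor \Diamond \Box q) \land (\Box q \to q). Evaluate φ at each world:
  s0 (successors {s1}): φ is false.
  s1 (successors {s0, s1}): φ is true.
  s2 (successors ∅): φ is false.
  s3 (successors ∅): φ is false.
Detail at s0 (counterexample):
  At s0: \Diamond q \lor \Diamond \Box q is true, \Box q \to q is false, so (\Diamond q \lor \Diamond \Box q) \land (\Box q \to q) is false.
    At s0: \Diamond q is true, \Diamond \Box q is false, so \Diamond q \lor \Diamond \Box q is true.
      At s0: \Diamond q requires q at some successor in {s1}.
        q holds at s1, so \Diamond q is true at s0.
      At s0: \Diamond \Box q requires \Box q at some successor in {s1}.
        At s1: \Box q is false.
      So \Diamond \Box q is false at s0.
    At s0: \Box q is true, q is false, so \Box q \to q is false.
      At s0: \Box q requires q at every successor {s1}.
        At s1: q is true.
      So \Box q is true at s0.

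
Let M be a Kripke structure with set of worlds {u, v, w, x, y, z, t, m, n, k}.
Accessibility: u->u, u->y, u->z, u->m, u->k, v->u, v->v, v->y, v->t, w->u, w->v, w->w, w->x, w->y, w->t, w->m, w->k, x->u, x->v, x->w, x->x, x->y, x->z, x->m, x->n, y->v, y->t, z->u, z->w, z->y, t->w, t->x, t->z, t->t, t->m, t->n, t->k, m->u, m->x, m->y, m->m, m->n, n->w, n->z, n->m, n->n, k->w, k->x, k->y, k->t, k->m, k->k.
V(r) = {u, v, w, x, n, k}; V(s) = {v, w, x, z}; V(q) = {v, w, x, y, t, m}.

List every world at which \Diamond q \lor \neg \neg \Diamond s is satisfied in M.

Let φ = \Diamond q \lor \neg \neg \Diamond s. Evaluate φ at each world:
  u (successors {u, y, z, m, k}): φ is true.
  v (successors {u, v, y, t}): φ is true.
  w (successors {u, v, w, x, y, t, m, k}): φ is true.
  x (successors {u, v, w, x, y, z, m, n}): φ is true.
  y (successors {v, t}): φ is true.
  z (successors {u, w, y}): φ is true.
  t (successors {w, x, z, t, m, n, k}): φ is true.
  m (successors {u, x, y, m, n}): φ is true.
  n (successors {w, z, m, n}): φ is true.
  k (successors {w, x, y, t, m, k}): φ is true.
For instance, at v:
  At v: \Diamond q is true, \neg \neg \Diamond s is true, so \Diamond q \lor \neg \neg \Diamond s is true.
    At v: \Diamond q requires q at some successor in {u, v, y, t}.
      q holds at v, so \Diamond q is true at v.
    At v: \neg \Diamond s is false, so \neg \neg \Diamond s is true.
      At v: \Diamond s is true, so \neg \Diamond s is false.
Satisfying worlds: {u, v, w, x, y, z, t, m, n, k}

u, v, w, x, y, z, t, m, n, k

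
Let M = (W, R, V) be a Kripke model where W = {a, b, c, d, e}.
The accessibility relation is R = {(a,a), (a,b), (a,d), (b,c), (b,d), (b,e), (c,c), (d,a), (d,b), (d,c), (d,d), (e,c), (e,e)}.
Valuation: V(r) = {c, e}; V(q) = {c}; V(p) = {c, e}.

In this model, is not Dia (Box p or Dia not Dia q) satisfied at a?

No

At a: Dia (Box p or Dia not Dia q) is true, so not Dia (Box p or Dia not Dia q) is false.
  At a: Dia (Box p or Dia not Dia q) requires Box p or Dia not Dia q at some successor in {a, b, d}.
    Box p or Dia not Dia q holds at a, so Dia (Box p or Dia not Dia q) is true at a.
      At a: Box p is false, Dia not Dia q is true, so Box p or Dia not Dia q is true.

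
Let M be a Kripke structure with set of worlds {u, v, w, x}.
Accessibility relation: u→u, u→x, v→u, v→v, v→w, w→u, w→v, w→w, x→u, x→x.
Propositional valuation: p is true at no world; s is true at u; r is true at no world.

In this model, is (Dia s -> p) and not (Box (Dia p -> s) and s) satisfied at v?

At v: Dia s -> p is false, not (Box (Dia p -> s) and s) is true, so (Dia s -> p) and not (Box (Dia p -> s) and s) is false.
  At v: Dia s is true, p is false, so Dia s -> p is false.
    At v: Dia s requires s at some successor in {u, v, w}.
      s holds at u, so Dia s is true at v.
  At v: Box (Dia p -> s) and s is false, so not (Box (Dia p -> s) and s) is true.
    At v: Box (Dia p -> s) is true, s is false, so Box (Dia p -> s) and s is false.
      At v: Box (Dia p -> s) requires Dia p -> s at every successor {u, v, w}.
        At u: Dia p -> s is true.
        At v: Dia p -> s is true.
        At w: Dia p -> s is true.
      So Box (Dia p -> s) is true at v.

No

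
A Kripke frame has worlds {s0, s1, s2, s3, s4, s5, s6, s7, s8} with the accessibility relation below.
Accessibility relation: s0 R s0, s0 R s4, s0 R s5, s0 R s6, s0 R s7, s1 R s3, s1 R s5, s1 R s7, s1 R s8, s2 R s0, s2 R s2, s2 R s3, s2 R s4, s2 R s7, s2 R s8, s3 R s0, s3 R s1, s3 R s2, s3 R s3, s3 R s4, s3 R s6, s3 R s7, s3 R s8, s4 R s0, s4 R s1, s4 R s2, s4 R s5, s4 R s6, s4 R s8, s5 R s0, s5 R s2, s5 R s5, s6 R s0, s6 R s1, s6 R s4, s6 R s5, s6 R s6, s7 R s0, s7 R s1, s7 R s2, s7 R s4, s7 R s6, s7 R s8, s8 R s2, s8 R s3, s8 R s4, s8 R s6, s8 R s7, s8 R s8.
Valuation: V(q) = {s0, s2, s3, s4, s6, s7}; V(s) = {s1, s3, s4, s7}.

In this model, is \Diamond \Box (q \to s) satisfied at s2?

No

Recall that \Box ψ holds at a world iff ψ holds at every accessible world, and \Diamond ψ holds iff ψ holds at some accessible world.
At s2: \Diamond \Box (q \to s) requires \Box (q \to s) at some successor in {s0, s2, s3, s4, s7, s8}.
  At s0: \Box (q \to s) is false.
  At s2: \Box (q \to s) is false.
  At s3: \Box (q \to s) is false.
  At s4: \Box (q \to s) is false.
  At s7: \Box (q \to s) is false.
  At s8: \Box (q \to s) is false.
So \Diamond \Box (q \to s) is false at s2.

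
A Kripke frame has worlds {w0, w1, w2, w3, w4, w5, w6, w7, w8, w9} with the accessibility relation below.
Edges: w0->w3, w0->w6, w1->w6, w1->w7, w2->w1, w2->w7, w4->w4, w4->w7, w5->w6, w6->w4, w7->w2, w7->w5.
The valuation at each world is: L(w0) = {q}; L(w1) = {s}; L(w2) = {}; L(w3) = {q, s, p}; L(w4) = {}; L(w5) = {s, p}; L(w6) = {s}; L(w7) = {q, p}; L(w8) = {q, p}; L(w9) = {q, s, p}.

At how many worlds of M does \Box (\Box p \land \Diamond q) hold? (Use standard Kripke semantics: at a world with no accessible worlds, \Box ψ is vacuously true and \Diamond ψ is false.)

Let φ = \Box (\Box p \land \Diamond q). Evaluate φ at each world:
  w0 (successors {w3, w6}): φ is false.
  w1 (successors {w6, w7}): φ is false.
  w2 (successors {w1, w7}): φ is false.
  w3 (successors ∅): φ is true.
  w4 (successors {w4, w7}): φ is false.
  w5 (successors {w6}): φ is false.
  w6 (successors {w4}): φ is false.
  w7 (successors {w2, w5}): φ is false.
  w8 (successors ∅): φ is true.
  w9 (successors ∅): φ is true.
For instance, at w6:
  At w6: \Box (\Box p \land \Diamond q) requires \Box p \land \Diamond q at every successor {w4}.
    \Box p \land \Diamond q fails at w4, so \Box (\Box p \land \Diamond q) is false at w6.
      At w4: \Box p is false, \Diamond q is true, so \Box p \land \Diamond q is false.
Satisfying worlds: {w3, w8, w9}

3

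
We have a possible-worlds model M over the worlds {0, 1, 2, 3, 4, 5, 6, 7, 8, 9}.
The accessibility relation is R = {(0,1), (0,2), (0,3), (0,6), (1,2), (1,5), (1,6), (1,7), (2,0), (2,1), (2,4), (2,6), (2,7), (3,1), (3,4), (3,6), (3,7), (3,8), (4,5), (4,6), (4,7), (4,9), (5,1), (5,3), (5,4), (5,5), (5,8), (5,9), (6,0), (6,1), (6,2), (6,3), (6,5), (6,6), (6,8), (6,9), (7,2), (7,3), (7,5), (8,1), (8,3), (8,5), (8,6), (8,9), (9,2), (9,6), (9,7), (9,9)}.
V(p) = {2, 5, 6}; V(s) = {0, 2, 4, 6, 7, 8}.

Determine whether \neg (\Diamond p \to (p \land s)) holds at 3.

Recall that \Diamond ψ holds at a world iff ψ holds at some accessible world.
At 3: \Diamond p \to (p \land s) is false, so \neg (\Diamond p \to (p \land s)) is true.
  At 3: \Diamond p is true, p \land s is false, so \Diamond p \to (p \land s) is false.
    At 3: \Diamond p requires p at some successor in {1, 4, 6, 7, 8}.
      p holds at 6, so \Diamond p is true at 3.

Yes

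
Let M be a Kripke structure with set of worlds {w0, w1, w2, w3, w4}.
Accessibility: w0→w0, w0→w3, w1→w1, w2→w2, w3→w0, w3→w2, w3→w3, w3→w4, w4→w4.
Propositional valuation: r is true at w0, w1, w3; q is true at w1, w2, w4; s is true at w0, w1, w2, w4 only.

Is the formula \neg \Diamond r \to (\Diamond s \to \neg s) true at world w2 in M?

Recall that \Diamond ψ holds at a world iff ψ holds at some accessible world.
At w2: \neg \Diamond r is true, \Diamond s \to \neg s is false, so \neg \Diamond r \to (\Diamond s \to \neg s) is false.
  At w2: \Diamond r is false, so \neg \Diamond r is true.
    At w2: \Diamond r requires r at some successor in {w2}.
      At w2: r is false.
    So \Diamond r is false at w2.
  At w2: \Diamond s is true, \neg s is false, so \Diamond s \to \neg s is false.
    At w2: \Diamond s requires s at some successor in {w2}.
      s holds at w2, so \Diamond s is true at w2.

No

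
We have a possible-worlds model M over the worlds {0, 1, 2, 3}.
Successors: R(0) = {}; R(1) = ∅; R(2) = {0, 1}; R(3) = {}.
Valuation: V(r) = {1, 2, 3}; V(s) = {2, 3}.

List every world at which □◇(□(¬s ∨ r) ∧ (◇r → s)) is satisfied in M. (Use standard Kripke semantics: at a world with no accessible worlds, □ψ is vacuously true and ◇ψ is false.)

0, 1, 3

Recall that □ψ holds at a world iff ψ holds at every accessible world, and ◇ψ holds iff ψ holds at some accessible world.
Let φ = □◇(□(¬s ∨ r) ∧ (◇r → s)). Evaluate φ at each world:
  0 (successors ∅): φ is true.
  1 (successors ∅): φ is true.
  2 (successors {0, 1}): φ is false.
  3 (successors ∅): φ is true.
For instance, at 2:
  At 2: □◇(□(¬s ∨ r) ∧ (◇r → s)) requires ◇(□(¬s ∨ r) ∧ (◇r → s)) at every successor {0, 1}.
    ◇(□(¬s ∨ r) ∧ (◇r → s)) fails at 0, so □◇(□(¬s ∨ r) ∧ (◇r → s)) is false at 2.
      At 0: no accessible worlds, so ◇(□(¬s ∨ r) ∧ (◇r → s)) is false.
Satisfying worlds: {0, 1, 3}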